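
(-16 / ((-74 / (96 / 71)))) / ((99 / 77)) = 1792 / 7881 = 0.23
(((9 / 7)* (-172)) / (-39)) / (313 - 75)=258 / 10829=0.02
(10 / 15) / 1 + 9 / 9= 1.67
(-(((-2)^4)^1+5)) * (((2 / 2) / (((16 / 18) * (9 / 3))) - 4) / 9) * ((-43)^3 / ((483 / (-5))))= 11528515 / 1656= 6961.66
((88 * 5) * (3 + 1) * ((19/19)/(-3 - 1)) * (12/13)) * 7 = -36960/13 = -2843.08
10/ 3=3.33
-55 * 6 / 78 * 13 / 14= -55 / 14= -3.93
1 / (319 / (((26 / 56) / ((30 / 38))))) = 247 / 133980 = 0.00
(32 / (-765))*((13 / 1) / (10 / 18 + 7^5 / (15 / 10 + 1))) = -416 / 5143367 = -0.00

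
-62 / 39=-1.59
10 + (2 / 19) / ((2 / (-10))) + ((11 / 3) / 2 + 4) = 15.31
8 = 8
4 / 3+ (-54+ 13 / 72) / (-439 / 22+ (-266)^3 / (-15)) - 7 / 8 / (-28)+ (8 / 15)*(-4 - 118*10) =-125231293508623 / 198747612960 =-630.10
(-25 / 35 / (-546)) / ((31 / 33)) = 55 / 39494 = 0.00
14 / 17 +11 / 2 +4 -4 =6.32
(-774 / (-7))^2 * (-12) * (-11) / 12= 6589836 / 49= 134486.45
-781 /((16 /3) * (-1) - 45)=2343 /151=15.52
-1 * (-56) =56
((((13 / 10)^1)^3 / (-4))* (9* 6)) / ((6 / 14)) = -138411 / 2000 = -69.21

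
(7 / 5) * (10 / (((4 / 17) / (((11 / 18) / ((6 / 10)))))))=6545 / 108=60.60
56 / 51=1.10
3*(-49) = -147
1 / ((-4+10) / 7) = 7 / 6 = 1.17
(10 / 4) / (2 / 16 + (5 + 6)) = 20 / 89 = 0.22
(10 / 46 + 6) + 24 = 695 / 23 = 30.22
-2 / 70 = -1 / 35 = -0.03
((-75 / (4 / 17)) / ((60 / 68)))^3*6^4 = -244392886125 / 4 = -61098221531.25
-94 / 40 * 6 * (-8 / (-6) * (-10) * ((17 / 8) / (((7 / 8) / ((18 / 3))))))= 19176 / 7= 2739.43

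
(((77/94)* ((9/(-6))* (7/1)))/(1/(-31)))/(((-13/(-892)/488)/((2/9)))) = 3636680432/1833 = 1984004.60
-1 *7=-7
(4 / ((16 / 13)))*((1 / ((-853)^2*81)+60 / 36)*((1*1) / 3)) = 319238452 / 176808987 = 1.81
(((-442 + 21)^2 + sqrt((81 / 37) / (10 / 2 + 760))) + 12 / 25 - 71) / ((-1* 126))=-2214631 / 1575 - sqrt(3145) / 132090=-1406.12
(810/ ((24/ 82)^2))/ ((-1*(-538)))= 75645/ 4304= 17.58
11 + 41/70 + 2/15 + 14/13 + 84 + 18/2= 288823/2730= 105.80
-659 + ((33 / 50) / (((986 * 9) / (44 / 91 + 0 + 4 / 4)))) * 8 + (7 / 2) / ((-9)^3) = -215528068451 / 327051270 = -659.00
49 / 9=5.44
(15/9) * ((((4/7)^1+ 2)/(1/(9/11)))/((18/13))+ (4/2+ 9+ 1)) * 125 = 216875/77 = 2816.56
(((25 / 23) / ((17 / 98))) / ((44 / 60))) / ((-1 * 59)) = -36750 / 253759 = -0.14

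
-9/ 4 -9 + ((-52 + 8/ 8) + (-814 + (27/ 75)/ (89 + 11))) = -547654/ 625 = -876.25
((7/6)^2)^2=2401/1296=1.85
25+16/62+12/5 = 4287/155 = 27.66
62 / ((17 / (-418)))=-1524.47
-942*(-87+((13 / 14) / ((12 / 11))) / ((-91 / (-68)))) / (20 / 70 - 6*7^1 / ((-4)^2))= -31891096 / 917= -34777.64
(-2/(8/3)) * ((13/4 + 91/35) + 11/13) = -5223/1040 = -5.02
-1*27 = -27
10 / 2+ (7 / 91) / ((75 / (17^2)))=5.30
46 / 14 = 23 / 7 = 3.29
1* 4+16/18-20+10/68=-4579/306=-14.96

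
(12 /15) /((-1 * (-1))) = 4 /5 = 0.80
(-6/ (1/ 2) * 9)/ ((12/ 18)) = -162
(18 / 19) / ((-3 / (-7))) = 42 / 19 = 2.21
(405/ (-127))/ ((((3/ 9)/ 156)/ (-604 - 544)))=217591920/ 127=1713322.20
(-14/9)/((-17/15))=70/51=1.37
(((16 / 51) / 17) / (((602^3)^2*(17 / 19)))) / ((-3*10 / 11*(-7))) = 209 / 9207596485486723748760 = 0.00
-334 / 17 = -19.65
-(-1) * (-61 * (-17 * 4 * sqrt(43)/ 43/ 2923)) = 4148 * sqrt(43)/ 125689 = 0.22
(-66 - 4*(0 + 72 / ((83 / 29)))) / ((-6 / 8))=18440 / 83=222.17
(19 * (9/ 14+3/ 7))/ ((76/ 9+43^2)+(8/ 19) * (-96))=48735/ 4349954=0.01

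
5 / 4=1.25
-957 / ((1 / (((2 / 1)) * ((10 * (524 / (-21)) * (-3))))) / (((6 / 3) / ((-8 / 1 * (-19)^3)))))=-2507340 / 48013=-52.22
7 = 7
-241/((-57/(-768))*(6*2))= -15424/57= -270.60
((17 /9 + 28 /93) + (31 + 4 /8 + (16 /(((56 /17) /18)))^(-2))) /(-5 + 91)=391171111 /998534304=0.39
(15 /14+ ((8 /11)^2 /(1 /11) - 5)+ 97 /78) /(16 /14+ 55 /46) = 432814 /323037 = 1.34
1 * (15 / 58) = 15 / 58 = 0.26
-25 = -25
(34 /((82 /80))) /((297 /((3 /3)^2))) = 1360 /12177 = 0.11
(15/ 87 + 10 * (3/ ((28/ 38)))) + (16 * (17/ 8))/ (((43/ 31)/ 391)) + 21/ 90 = 2520542363/ 261870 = 9625.17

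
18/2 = 9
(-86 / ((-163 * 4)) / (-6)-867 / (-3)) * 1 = 565241 / 1956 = 288.98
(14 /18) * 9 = 7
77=77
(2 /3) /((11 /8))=0.48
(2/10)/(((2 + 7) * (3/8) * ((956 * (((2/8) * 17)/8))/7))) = 448/548505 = 0.00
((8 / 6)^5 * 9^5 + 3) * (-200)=-49767000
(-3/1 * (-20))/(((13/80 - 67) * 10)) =-480/5347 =-0.09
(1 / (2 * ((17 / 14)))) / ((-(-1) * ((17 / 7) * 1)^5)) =0.00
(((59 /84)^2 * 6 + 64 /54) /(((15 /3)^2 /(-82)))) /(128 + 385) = -1798793 /67869900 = -0.03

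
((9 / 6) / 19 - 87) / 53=-3303 / 2014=-1.64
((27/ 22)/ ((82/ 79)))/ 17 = 2133/ 30668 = 0.07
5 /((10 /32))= 16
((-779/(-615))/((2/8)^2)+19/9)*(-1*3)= -1007/15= -67.13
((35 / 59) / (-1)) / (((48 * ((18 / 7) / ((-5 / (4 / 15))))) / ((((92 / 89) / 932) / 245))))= 575 / 1409452416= 0.00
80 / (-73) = -1.10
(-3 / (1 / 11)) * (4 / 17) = -132 / 17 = -7.76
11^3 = 1331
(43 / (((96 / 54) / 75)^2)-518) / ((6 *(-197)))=-19459267 / 302592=-64.31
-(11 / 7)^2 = -121 / 49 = -2.47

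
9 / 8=1.12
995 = 995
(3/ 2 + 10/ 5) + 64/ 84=179/ 42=4.26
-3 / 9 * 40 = -40 / 3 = -13.33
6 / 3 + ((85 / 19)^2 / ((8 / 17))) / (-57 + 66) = 174809 / 25992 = 6.73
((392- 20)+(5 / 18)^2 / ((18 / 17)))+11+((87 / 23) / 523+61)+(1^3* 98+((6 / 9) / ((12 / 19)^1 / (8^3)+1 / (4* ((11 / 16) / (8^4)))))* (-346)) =1514852291868205901 / 2795315996190888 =541.93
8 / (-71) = -8 / 71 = -0.11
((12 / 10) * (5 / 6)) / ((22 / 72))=36 / 11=3.27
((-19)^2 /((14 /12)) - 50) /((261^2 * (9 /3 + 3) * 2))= 454 /1430541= 0.00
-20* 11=-220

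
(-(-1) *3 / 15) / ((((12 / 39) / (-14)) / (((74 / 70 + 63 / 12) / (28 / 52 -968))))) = 149227 / 2515400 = 0.06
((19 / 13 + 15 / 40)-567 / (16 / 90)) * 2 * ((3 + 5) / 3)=-663008 / 39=-17000.21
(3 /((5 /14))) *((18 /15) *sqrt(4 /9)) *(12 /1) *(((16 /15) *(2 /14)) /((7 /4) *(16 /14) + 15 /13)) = 19968 /5125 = 3.90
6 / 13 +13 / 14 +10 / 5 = 617 / 182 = 3.39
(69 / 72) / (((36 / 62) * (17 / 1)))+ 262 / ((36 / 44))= 2352425 / 7344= 320.32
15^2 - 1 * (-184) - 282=127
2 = 2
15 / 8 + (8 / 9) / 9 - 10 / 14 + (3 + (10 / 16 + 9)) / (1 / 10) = 578383 / 4536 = 127.51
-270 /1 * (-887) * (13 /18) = 172965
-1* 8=-8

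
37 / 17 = 2.18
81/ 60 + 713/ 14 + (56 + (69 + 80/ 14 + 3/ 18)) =76927/ 420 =183.16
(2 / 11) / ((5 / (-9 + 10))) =2 / 55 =0.04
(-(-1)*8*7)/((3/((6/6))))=56/3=18.67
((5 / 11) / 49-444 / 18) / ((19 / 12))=-159484 / 10241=-15.57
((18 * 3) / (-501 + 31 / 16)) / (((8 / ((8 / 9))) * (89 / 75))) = -0.01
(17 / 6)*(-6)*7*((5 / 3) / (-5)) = 119 / 3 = 39.67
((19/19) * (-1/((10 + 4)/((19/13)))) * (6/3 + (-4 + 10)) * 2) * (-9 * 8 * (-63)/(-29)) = 98496/377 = 261.26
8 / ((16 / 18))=9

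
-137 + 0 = -137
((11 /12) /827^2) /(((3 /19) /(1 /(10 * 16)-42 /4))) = -350911 /3939431040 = -0.00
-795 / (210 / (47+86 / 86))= -1272 / 7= -181.71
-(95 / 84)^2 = -9025 / 7056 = -1.28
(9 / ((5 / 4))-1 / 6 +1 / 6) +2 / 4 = 7.70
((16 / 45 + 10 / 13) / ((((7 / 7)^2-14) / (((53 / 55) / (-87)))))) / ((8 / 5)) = 17437 / 29111940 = 0.00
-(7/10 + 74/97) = -1419/970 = -1.46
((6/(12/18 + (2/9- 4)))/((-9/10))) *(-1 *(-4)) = 60/7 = 8.57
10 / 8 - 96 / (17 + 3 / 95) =-14195 / 3236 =-4.39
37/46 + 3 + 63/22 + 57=16108/253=63.67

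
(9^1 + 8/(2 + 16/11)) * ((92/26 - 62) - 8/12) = -495790/741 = -669.08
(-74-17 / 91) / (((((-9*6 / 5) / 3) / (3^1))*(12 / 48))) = 67510 / 273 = 247.29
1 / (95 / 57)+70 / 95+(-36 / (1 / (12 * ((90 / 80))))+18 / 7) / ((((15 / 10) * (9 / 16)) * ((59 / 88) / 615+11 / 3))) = -20443975989 / 132001835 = -154.88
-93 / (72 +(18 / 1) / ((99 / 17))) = -1023 / 826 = -1.24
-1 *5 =-5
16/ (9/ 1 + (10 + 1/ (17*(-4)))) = 1088/ 1291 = 0.84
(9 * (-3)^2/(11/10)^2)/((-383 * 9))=-900/46343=-0.02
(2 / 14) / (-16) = -1 / 112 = -0.01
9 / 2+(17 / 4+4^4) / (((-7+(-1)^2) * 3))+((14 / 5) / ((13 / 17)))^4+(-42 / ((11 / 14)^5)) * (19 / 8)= -11268939321190261 / 68996664165000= -163.33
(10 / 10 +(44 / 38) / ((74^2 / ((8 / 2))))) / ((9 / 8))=208264 / 234099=0.89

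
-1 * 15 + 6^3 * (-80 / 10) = -1743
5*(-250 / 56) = -625 / 28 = -22.32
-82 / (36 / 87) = -1189 / 6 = -198.17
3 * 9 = 27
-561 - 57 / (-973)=-545796 / 973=-560.94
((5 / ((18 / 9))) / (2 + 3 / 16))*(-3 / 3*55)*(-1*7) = 440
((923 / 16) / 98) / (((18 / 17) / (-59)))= -925769 / 28224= -32.80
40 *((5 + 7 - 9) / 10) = 12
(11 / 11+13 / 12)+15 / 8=95 / 24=3.96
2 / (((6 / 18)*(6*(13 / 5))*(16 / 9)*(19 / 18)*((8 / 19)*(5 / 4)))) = 81 / 208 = 0.39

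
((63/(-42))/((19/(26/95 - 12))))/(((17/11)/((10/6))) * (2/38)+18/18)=18381/20824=0.88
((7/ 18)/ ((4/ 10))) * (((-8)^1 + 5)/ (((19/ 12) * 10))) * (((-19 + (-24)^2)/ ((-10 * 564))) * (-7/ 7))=-3899/ 214320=-0.02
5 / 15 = 1 / 3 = 0.33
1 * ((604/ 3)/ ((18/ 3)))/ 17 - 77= -11479/ 153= -75.03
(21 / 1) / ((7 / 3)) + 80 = 89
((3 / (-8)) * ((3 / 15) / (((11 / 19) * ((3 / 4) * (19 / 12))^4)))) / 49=-24576 / 18485005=-0.00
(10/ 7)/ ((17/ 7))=10/ 17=0.59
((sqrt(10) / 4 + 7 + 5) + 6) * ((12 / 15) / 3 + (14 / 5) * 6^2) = 379 * sqrt(10) / 15 + 9096 / 5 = 1899.10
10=10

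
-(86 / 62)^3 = -79507 / 29791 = -2.67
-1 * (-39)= 39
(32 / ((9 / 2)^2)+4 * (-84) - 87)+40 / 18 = -33955 / 81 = -419.20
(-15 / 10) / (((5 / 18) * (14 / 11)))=-297 / 70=-4.24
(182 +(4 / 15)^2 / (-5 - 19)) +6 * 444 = 1921048 / 675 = 2846.00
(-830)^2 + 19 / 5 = 3444519 / 5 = 688903.80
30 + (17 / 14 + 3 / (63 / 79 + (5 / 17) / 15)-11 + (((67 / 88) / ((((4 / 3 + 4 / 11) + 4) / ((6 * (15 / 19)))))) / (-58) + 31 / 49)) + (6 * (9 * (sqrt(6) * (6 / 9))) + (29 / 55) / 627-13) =698056295342083 / 60655750367520 + 36 * sqrt(6) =99.69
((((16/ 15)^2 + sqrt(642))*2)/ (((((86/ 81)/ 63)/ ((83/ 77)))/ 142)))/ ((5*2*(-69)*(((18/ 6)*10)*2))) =-477333*sqrt(642)/ 1087900 - 3394368/ 6799375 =-11.62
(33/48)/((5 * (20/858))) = 4719/800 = 5.90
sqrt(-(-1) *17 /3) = sqrt(51) /3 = 2.38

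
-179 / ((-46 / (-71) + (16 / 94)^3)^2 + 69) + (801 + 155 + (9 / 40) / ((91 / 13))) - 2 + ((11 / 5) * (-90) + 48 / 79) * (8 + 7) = -167681654219335173754889 / 83447280909057082920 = -2009.43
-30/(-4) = 15/2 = 7.50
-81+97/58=-4601/58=-79.33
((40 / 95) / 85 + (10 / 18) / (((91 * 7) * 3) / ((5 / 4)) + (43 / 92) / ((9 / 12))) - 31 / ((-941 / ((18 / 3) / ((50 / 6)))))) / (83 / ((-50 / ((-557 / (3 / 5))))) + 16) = 698506965094 / 37456576483549615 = 0.00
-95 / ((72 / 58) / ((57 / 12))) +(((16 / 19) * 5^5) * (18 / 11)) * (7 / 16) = 45759895 / 30096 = 1520.46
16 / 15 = 1.07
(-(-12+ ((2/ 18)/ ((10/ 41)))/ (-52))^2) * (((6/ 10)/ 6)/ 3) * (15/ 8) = -3158552401/ 350438400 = -9.01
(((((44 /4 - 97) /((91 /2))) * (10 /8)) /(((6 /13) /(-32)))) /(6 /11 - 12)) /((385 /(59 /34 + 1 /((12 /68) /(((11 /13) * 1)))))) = -0.24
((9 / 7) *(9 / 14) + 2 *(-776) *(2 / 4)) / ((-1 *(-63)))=-75967 / 6174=-12.30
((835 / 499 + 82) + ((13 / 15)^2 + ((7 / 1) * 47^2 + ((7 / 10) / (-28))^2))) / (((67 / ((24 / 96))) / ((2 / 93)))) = 4468703107 / 3581877888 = 1.25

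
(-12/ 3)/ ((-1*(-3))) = -4/ 3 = -1.33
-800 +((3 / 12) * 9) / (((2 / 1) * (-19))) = -121609 / 152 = -800.06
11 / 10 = 1.10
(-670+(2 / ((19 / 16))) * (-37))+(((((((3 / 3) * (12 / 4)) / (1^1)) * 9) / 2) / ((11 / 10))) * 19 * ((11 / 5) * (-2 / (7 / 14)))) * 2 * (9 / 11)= -854838 / 209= -4090.13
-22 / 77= -2 / 7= -0.29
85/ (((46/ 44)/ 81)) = 151470/ 23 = 6585.65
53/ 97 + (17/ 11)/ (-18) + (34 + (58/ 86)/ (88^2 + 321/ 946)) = 4848813995533/ 140705940870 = 34.46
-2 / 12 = -1 / 6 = -0.17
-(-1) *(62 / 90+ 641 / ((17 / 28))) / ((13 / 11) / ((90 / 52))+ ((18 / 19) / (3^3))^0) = 8890057 / 14161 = 627.78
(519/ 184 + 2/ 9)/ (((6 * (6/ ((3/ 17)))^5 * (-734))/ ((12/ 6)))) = -5039/ 165680818841088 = -0.00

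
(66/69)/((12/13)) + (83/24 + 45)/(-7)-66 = -71.89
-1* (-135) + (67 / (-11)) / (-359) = 533182 / 3949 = 135.02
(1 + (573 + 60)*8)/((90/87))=29377/6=4896.17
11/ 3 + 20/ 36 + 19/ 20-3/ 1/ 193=179143/ 34740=5.16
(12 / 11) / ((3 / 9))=3.27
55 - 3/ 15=274/ 5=54.80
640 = 640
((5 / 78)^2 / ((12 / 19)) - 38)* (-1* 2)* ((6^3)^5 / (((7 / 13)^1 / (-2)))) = -12076043940569088 / 91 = -132703779566693.27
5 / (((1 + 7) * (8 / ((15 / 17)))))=75 / 1088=0.07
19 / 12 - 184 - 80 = -3149 / 12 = -262.42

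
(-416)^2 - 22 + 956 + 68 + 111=174169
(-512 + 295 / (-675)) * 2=-1024.87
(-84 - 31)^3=-1520875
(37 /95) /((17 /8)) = 296 /1615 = 0.18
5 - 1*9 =-4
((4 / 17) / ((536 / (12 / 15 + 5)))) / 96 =0.00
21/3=7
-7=-7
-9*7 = -63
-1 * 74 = -74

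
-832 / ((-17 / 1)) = 832 / 17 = 48.94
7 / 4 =1.75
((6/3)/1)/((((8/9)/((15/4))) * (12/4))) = 45/16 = 2.81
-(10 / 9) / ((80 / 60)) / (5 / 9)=-1.50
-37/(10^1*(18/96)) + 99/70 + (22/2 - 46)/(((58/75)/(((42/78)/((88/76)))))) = -68565143/1741740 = -39.37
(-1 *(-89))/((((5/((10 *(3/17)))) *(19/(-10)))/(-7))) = 37380/323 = 115.73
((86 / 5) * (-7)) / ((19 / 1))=-6.34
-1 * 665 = -665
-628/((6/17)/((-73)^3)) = 2076572746/3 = 692190915.33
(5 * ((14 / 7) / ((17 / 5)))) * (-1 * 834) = -41700 / 17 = -2452.94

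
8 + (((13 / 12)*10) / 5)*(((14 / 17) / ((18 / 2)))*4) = 4036 / 459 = 8.79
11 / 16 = 0.69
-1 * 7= -7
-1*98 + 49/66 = -6419/66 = -97.26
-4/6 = -2/3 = -0.67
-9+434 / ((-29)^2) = -8.48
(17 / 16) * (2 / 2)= 17 / 16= 1.06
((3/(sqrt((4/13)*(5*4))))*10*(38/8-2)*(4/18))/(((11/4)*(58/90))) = 15*sqrt(65)/29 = 4.17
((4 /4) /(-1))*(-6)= 6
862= 862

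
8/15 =0.53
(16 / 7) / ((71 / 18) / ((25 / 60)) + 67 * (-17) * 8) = -120 / 477883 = -0.00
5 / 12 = 0.42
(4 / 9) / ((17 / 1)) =0.03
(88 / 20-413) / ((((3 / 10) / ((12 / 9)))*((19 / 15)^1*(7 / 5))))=-136200 / 133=-1024.06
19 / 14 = 1.36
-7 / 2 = -3.50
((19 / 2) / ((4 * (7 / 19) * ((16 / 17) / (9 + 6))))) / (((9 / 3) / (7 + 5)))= 92055 / 224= 410.96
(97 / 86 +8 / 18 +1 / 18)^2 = 4900 / 1849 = 2.65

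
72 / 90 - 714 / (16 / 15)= -26743 / 40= -668.58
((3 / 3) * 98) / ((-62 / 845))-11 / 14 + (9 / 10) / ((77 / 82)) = -4553961 / 3410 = -1335.47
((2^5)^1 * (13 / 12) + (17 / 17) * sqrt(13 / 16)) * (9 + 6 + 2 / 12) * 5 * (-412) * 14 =-136470880 / 9 - 328055 * sqrt(13) / 3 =-15557704.15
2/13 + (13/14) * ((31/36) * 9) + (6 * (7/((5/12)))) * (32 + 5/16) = 11882599/3640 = 3264.45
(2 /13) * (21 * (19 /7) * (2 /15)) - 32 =-2004 /65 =-30.83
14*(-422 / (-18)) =2954 / 9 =328.22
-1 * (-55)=55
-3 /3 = -1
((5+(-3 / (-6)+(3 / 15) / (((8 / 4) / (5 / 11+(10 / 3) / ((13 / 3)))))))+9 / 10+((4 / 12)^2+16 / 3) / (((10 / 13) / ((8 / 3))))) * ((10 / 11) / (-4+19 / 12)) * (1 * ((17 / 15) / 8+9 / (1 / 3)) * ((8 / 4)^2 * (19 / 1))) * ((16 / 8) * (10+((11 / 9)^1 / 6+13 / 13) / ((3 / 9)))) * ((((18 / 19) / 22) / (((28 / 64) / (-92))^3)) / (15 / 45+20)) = 10564628708.20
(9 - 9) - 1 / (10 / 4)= -2 / 5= -0.40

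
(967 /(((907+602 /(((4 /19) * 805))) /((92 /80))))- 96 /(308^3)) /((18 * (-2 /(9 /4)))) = -116767816069 /1529765385456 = -0.08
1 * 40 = 40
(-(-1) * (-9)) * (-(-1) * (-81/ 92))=729/ 92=7.92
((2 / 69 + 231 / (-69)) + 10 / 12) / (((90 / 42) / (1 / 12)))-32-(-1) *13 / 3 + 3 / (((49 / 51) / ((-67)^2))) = 17026741871 / 1217160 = 13988.91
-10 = -10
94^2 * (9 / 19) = 79524 / 19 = 4185.47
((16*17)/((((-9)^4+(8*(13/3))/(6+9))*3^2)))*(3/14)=2040/2067443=0.00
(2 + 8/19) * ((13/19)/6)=299/1083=0.28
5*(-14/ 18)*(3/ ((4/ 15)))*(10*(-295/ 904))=258125/ 1808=142.77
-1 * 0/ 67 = 0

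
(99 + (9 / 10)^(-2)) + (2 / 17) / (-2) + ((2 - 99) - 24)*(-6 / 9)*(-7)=-639604 / 1377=-464.49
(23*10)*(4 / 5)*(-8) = -1472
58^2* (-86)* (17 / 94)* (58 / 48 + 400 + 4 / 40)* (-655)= 3878324043157 / 282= 13752922138.85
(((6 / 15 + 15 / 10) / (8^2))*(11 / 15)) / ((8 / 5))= 209 / 15360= 0.01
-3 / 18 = -1 / 6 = -0.17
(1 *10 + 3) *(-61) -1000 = -1793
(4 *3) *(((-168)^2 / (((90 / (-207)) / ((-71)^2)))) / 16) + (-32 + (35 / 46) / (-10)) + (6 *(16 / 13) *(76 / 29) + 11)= -42562148753863 / 173420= -245428144.12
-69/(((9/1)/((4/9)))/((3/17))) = -92/153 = -0.60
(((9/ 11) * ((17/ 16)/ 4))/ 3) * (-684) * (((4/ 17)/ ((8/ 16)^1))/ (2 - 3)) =513/ 22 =23.32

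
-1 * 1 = -1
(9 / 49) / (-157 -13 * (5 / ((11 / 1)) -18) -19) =33 / 9359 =0.00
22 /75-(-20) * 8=12022 /75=160.29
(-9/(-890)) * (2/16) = 9/7120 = 0.00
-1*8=-8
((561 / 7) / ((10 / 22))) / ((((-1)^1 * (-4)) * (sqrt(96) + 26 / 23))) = -1845129 / 3507560 + 3264459 * sqrt(6) / 1753780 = 4.03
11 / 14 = 0.79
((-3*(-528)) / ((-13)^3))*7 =-11088 / 2197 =-5.05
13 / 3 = 4.33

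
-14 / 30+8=113 / 15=7.53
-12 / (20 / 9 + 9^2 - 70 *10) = 108 / 5551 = 0.02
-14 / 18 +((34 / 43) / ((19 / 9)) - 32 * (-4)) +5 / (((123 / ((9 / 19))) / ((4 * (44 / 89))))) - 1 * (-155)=7583402846 / 26831097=282.63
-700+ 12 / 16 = -2797 / 4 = -699.25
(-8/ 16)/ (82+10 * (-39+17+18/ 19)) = 19/ 4884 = 0.00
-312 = -312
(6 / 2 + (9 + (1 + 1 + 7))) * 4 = 84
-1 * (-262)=262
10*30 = 300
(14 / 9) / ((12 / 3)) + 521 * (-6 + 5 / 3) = -40631 / 18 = -2257.28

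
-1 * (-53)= 53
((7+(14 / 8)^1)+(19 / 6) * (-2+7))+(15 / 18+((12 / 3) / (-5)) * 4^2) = 757 / 60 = 12.62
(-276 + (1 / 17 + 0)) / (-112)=4691 / 1904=2.46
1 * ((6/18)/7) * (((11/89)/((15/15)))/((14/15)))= 55/8722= 0.01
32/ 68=8/ 17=0.47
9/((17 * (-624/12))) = -0.01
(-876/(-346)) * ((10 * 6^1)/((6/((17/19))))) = 74460/3287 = 22.65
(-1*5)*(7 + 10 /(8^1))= -165 /4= -41.25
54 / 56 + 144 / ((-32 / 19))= -2367 / 28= -84.54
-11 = -11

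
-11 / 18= -0.61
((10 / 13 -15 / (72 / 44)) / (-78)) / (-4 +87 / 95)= -62225 / 1782612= -0.03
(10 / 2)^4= 625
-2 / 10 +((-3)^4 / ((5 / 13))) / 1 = 1052 / 5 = 210.40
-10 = -10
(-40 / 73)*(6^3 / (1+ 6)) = -8640 / 511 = -16.91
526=526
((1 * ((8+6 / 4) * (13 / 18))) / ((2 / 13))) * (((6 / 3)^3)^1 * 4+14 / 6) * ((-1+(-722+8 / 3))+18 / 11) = -7843994561 / 7128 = -1100448.17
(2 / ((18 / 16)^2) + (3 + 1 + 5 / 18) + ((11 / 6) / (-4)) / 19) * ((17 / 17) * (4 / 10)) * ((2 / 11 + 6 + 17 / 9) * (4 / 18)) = 57389773 / 13712490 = 4.19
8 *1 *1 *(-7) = -56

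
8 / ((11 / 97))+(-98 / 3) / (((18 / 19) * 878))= 18385615 / 260766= 70.51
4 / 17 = 0.24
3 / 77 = 0.04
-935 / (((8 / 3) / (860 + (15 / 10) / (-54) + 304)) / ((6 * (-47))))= 1841427335 / 16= 115089208.44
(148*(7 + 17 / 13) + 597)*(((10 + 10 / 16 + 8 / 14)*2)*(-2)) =-14888115 / 182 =-81802.83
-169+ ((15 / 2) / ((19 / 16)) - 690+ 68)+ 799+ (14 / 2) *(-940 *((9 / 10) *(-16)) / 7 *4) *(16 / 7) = 16461680 / 133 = 123772.03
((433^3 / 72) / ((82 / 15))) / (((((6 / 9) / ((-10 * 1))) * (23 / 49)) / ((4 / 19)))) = -99448852825 / 71668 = -1387632.60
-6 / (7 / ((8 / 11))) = -48 / 77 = -0.62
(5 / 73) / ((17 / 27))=135 / 1241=0.11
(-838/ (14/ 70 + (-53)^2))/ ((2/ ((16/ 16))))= -0.15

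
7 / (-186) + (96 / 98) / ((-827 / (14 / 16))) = -41639 / 1076754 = -0.04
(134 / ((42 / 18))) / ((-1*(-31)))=1.85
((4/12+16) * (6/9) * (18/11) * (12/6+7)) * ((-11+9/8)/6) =-11613/44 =-263.93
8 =8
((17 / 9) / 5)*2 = 34 / 45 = 0.76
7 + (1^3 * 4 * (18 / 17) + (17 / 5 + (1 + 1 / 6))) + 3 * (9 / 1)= 21829 / 510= 42.80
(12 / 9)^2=16 / 9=1.78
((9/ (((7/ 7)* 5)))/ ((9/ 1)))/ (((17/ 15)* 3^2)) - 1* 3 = -2.98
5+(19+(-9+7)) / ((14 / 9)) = 223 / 14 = 15.93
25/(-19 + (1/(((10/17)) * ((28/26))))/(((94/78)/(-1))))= -164500/133639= -1.23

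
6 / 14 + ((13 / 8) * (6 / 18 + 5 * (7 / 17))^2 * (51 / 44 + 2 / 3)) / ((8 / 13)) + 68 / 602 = 46512745165 / 1653486912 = 28.13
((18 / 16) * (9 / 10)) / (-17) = -81 / 1360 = -0.06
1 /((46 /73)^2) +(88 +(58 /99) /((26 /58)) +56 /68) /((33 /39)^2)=55329999259 /430908588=128.40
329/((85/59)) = 19411/85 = 228.36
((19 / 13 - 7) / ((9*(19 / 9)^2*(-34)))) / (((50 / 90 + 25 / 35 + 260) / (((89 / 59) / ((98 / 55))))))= 713691 / 54234964238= 0.00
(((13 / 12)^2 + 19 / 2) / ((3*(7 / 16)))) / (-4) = -1537 / 756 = -2.03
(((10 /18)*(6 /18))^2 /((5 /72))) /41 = 40 /3321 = 0.01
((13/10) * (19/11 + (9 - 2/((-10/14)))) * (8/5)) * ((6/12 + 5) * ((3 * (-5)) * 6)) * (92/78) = -410688/25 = -16427.52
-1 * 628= -628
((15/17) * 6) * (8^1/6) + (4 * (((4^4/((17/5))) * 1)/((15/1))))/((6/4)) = 184/9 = 20.44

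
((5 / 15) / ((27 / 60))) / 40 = 1 / 54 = 0.02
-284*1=-284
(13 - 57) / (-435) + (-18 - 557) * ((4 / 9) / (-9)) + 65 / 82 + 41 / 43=1252423853 / 41412870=30.24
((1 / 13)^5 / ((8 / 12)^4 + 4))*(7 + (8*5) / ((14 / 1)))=5589 / 883677340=0.00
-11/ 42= -0.26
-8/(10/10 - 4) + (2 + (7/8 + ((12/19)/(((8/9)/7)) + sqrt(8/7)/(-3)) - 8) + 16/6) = 2363/456 - 2*sqrt(14)/21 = 4.83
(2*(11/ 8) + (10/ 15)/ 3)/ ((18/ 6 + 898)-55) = 107/ 30456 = 0.00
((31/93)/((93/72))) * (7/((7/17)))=136/31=4.39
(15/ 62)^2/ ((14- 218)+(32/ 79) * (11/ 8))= -17775/ 61780768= -0.00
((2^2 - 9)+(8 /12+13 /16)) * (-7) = 1183 /48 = 24.65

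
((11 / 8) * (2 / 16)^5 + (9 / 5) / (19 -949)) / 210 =-384691 / 42663936000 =-0.00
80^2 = 6400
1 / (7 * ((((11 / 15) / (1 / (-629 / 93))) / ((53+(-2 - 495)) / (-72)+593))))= -1671675 / 96866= -17.26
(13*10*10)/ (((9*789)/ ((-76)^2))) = 7508800/ 7101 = 1057.43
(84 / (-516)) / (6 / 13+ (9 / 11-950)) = 0.00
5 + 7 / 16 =87 / 16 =5.44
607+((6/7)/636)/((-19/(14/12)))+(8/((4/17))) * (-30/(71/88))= -563875763/857964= -657.23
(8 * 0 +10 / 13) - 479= -6217 / 13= -478.23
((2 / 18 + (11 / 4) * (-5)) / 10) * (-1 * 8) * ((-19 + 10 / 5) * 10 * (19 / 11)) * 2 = -634372 / 99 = -6407.80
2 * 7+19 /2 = 47 /2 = 23.50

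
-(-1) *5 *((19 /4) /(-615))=-19 /492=-0.04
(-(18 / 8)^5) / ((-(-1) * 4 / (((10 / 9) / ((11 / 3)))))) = -98415 / 22528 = -4.37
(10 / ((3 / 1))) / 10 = 1 / 3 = 0.33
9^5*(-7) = -413343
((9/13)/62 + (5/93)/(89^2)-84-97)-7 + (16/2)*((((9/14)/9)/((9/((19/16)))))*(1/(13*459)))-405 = -218949918061577/369231109884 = -592.99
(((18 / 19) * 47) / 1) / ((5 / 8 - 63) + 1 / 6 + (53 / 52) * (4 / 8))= -131976 / 182875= -0.72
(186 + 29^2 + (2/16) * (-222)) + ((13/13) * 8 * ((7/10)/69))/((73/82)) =100673629/100740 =999.34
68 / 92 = 17 / 23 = 0.74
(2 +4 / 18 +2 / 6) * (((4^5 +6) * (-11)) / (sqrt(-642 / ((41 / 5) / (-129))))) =-26059 * sqrt(1886410) / 124227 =-288.11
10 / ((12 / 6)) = 5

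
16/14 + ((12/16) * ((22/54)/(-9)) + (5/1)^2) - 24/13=715363/29484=24.26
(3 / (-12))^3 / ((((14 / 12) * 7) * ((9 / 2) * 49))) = -1 / 115248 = -0.00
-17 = -17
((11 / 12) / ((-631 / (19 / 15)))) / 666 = -209 / 75644280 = -0.00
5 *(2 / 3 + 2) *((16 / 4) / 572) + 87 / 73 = 40243 / 31317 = 1.29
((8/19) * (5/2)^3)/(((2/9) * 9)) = 125/38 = 3.29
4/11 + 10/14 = 83/77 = 1.08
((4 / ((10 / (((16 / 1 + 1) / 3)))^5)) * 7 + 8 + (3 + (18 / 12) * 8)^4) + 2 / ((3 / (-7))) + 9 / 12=50630.72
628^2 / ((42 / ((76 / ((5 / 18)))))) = 89919552 / 35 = 2569130.06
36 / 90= 2 / 5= 0.40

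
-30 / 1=-30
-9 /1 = -9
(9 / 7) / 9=1 / 7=0.14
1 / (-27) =-0.04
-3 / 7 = -0.43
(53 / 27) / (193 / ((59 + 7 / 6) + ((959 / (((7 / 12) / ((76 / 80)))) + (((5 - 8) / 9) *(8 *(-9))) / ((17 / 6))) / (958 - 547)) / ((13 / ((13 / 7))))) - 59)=-1573774633 / 44753672583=-0.04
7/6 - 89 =-527/6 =-87.83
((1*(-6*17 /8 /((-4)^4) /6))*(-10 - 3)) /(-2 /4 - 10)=-221 /21504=-0.01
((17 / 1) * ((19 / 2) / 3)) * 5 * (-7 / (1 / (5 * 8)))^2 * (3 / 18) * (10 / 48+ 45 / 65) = 1111846750 / 351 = 3167654.56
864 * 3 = 2592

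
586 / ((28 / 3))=879 / 14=62.79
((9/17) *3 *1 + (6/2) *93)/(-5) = -954/17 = -56.12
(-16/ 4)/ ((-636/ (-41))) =-41/ 159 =-0.26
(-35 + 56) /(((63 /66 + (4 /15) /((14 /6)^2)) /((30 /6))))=188650 /1803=104.63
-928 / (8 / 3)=-348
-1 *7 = -7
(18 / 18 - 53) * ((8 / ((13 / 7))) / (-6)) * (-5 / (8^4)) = -35 / 768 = -0.05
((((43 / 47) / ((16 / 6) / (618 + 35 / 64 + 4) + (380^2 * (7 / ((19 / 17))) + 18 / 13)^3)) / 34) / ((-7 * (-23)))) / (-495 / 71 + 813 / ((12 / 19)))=0.00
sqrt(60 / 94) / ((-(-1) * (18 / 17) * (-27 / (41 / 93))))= -697 * sqrt(1410) / 2124306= -0.01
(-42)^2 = 1764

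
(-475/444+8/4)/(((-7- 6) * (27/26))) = -413/5994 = -0.07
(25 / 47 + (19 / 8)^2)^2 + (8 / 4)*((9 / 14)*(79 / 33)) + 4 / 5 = 146231152817 / 3483504640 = 41.98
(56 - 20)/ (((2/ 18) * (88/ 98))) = 3969/ 11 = 360.82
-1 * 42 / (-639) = 14 / 213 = 0.07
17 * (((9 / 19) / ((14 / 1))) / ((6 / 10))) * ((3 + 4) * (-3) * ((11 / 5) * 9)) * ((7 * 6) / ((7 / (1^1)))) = -45441 / 19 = -2391.63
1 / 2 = 0.50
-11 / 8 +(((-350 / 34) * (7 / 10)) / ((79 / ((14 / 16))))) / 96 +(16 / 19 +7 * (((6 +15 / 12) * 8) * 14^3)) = 43664728272247 / 39194112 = 1114063.47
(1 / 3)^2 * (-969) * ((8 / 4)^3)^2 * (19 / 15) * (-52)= 20423936 / 45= 453865.24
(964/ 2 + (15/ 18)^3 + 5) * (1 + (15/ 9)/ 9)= 421268/ 729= 577.87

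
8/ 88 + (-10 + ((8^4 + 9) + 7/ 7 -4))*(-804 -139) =-42446315/ 11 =-3858755.91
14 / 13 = 1.08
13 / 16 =0.81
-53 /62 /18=-53 /1116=-0.05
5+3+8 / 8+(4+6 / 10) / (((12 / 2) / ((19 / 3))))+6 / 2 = 1517 / 90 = 16.86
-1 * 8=-8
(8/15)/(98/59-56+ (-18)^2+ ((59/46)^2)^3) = 4471868134912/2298370726502685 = 0.00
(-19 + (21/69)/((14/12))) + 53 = 788/23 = 34.26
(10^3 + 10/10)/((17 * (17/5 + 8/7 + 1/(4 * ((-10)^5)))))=19600000/1512167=12.96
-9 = -9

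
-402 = -402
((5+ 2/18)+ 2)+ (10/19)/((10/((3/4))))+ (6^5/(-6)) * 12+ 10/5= -10631309/684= -15542.85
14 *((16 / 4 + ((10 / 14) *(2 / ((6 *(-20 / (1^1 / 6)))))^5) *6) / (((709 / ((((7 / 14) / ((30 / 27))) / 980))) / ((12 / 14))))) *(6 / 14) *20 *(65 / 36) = 73365626879987 / 152492023111680000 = 0.00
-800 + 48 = -752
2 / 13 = 0.15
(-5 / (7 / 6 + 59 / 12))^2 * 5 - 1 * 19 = -83251 / 5329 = -15.62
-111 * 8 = -888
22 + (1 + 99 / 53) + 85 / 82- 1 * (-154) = 781865 / 4346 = 179.90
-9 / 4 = -2.25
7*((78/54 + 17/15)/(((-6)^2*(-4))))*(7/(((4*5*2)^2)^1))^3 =-69629/6635520000000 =-0.00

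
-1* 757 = -757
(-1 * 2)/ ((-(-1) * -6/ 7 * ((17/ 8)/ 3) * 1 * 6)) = 28/ 51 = 0.55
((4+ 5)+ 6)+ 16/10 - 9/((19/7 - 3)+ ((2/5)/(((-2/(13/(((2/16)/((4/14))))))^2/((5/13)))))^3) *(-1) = 8498228191/511934370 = 16.60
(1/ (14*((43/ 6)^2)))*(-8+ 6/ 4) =-117/ 12943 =-0.01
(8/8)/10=1/10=0.10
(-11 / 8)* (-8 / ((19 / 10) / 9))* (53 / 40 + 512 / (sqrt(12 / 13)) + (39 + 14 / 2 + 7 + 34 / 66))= 217167 / 76 + 84480* sqrt(39) / 19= 30624.69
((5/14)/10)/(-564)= -1/15792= -0.00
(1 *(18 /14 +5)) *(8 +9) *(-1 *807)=-603636 /7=-86233.71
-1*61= -61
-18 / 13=-1.38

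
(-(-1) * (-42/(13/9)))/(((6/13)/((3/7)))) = -27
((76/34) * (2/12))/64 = 19/3264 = 0.01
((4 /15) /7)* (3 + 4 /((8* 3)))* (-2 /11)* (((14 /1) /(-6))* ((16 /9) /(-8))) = -152 /13365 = -0.01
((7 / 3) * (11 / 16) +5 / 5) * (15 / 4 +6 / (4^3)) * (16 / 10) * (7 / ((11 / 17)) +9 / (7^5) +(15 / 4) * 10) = 18312689975 / 23664256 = 773.85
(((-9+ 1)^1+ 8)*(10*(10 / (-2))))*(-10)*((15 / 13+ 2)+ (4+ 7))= 0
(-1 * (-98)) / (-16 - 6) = -4.45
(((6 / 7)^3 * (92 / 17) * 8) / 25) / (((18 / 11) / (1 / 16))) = 6072 / 145775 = 0.04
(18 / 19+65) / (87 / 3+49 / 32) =2.16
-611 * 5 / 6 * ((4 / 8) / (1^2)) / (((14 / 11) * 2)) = -33605 / 336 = -100.01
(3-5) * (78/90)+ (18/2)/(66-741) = -131/75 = -1.75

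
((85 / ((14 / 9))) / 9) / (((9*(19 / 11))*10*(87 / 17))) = 3179 / 416556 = 0.01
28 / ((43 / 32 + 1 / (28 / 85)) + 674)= 6272 / 151957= 0.04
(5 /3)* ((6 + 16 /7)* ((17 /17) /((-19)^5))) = -290 /51998079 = -0.00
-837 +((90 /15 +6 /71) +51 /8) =-468339 /568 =-824.54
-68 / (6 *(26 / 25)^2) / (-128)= 10625 / 129792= 0.08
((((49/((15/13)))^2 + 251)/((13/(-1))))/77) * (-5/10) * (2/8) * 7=115561/64350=1.80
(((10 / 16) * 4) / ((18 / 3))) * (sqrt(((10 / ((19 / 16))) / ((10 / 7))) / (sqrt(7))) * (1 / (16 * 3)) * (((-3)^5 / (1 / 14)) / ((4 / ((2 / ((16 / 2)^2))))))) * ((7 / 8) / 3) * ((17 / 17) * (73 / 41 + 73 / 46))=-14003955 * sqrt(19) * 7^(1 / 4) / 293552128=-0.34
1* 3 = 3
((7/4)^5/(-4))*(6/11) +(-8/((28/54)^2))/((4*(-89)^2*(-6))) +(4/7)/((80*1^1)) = -97530141161/43718850560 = -2.23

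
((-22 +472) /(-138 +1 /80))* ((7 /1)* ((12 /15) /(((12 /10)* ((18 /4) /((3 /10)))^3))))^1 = -64 /14193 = -0.00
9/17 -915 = -15546/17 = -914.47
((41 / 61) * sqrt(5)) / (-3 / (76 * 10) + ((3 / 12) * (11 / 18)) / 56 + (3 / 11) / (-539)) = -13301830080 * sqrt(5) / 34142249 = -871.17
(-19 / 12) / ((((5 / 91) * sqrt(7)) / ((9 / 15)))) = -247 * sqrt(7) / 100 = -6.54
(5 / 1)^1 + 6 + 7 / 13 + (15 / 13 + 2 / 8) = 673 / 52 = 12.94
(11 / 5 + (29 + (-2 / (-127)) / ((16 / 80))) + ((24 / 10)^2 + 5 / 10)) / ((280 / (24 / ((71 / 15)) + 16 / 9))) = 6208997 / 6762750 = 0.92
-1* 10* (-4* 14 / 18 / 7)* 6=80 / 3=26.67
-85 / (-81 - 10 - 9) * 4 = 3.40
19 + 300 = 319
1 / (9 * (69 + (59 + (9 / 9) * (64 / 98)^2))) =2401 / 2775168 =0.00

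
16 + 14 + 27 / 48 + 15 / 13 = 6597 / 208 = 31.72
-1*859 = -859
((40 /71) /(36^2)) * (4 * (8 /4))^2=160 /5751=0.03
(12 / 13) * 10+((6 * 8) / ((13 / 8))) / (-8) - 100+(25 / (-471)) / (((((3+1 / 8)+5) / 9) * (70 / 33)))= -94.49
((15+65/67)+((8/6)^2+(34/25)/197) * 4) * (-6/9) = -15.41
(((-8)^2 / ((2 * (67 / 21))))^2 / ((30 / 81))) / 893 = 6096384 / 20043385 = 0.30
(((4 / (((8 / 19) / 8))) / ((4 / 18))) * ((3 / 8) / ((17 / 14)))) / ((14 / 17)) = 513 / 4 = 128.25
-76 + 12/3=-72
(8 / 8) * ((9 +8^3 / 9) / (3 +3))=593 / 54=10.98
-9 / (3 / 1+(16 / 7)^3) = -3087 / 5125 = -0.60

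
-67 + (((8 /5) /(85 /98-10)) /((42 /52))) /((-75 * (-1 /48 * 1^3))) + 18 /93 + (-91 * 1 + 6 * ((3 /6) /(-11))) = -18107753497 /114448125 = -158.22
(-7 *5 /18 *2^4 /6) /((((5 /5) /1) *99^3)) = -140 /26198073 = -0.00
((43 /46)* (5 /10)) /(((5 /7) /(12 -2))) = 301 /46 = 6.54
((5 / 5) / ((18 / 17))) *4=34 / 9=3.78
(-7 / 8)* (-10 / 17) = 0.51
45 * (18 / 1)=810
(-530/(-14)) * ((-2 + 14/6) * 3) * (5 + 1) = 1590/7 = 227.14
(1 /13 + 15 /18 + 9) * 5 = 3865 /78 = 49.55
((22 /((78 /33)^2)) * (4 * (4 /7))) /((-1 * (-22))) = 484 /1183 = 0.41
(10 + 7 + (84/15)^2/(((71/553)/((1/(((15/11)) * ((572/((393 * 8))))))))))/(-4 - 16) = -115551999/2307500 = -50.08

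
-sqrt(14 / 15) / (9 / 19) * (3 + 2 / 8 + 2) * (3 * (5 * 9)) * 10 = -1995 * sqrt(210) / 2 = -14455.15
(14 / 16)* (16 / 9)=14 / 9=1.56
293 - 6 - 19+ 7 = 275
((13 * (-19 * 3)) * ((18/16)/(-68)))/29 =6669/15776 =0.42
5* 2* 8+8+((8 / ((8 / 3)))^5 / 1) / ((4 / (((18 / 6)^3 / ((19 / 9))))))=65737 / 76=864.96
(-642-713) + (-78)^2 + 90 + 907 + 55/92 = 526847/92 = 5726.60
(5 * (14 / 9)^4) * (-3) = -192080 / 2187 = -87.83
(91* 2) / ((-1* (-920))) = 91 / 460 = 0.20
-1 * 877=-877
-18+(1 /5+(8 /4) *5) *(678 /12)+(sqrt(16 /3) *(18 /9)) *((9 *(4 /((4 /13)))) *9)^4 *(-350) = 5583 /10 - 1147493571915600 *sqrt(3) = -1987517167915952.25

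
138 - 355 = -217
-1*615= -615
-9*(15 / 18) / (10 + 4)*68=-255 / 7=-36.43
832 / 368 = 52 / 23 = 2.26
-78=-78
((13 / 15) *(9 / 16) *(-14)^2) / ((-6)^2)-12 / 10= 349 / 240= 1.45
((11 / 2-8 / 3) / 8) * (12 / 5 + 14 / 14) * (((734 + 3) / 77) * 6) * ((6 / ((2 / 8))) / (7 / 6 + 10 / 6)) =20502 / 35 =585.77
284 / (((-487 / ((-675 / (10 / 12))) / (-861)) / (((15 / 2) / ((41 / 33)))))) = -1195632900 / 487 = -2455098.36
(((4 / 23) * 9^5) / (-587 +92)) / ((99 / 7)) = -20412 / 13915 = -1.47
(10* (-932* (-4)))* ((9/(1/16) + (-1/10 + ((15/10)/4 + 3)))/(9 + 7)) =1372603/4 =343150.75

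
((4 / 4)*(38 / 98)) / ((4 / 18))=171 / 98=1.74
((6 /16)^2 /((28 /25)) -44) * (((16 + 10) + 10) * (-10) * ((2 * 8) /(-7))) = -3538035 /98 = -36102.40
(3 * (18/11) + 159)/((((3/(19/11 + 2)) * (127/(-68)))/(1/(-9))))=1675588/138303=12.12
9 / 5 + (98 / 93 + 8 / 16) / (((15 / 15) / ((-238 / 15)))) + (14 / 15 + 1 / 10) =-60877 / 2790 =-21.82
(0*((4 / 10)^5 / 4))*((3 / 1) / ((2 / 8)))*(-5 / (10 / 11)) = 0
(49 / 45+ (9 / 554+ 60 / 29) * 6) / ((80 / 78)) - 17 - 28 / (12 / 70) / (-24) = 22164139 / 7229700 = 3.07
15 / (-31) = -15 / 31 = -0.48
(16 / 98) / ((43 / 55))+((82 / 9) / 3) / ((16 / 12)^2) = 96947 / 50568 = 1.92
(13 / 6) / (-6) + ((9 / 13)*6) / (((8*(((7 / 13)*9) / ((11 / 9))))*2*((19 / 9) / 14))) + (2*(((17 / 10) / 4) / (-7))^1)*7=-2657 / 3420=-0.78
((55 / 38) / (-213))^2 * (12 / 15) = 605 / 16378209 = 0.00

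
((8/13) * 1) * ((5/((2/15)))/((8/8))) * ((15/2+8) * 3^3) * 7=878850/13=67603.85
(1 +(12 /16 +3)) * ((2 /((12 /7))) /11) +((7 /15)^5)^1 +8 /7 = 780612487 /467775000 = 1.67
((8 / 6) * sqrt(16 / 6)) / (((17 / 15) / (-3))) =-40 * sqrt(6) / 17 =-5.76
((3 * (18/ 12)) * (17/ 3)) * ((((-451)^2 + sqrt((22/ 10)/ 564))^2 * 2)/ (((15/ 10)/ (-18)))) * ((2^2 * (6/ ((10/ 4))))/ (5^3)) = -285605580735378288/ 146875 - 1991702592 * sqrt(7755)/ 146875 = -1944549828967.79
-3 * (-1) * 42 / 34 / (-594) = -7 / 1122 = -0.01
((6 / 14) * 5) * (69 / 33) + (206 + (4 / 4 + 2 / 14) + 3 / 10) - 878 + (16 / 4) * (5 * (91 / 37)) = -17575123 / 28490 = -616.89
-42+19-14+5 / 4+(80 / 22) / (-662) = -520743 / 14564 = -35.76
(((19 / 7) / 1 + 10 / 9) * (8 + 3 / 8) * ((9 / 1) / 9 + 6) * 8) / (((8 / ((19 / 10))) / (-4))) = -306793 / 180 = -1704.41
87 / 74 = 1.18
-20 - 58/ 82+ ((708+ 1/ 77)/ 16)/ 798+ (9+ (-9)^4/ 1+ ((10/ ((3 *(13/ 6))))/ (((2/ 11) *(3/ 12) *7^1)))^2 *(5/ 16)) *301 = 13486341888977957/ 6812149344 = 1979748.42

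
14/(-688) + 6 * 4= 23.98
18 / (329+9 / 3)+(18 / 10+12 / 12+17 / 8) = 16531 / 3320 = 4.98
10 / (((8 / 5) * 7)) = 25 / 28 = 0.89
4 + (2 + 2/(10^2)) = 301/50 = 6.02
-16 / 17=-0.94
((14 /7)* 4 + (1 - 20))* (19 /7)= -209 /7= -29.86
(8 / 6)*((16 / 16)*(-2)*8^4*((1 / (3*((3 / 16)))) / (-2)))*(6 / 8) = 65536 / 9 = 7281.78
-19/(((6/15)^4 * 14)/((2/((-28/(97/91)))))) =1151875/285376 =4.04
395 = 395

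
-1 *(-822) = 822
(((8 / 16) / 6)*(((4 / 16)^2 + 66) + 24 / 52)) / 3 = 13837 / 7488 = 1.85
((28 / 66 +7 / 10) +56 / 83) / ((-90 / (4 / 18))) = -49273 / 11092950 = -0.00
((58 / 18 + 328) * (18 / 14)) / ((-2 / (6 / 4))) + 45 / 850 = -760029 / 2380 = -319.34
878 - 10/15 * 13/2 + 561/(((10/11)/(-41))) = -732823/30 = -24427.43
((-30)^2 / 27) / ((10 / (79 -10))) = 230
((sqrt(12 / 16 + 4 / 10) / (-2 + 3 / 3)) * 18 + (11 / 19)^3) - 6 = -9 * sqrt(115) / 5 - 39823 / 6859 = -25.11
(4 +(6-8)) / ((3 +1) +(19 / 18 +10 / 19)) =684 / 1909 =0.36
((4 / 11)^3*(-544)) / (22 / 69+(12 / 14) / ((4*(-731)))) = -24585179136 / 299396471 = -82.12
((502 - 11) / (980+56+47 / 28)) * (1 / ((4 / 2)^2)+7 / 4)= 27496 / 29055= 0.95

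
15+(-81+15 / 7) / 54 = 13.54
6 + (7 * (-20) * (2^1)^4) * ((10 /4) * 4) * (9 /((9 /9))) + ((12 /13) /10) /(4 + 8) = -26207219 /130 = -201593.99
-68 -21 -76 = -165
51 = 51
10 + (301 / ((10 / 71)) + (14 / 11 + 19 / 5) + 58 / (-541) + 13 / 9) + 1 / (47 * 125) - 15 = 1345803454543 / 629318250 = 2138.51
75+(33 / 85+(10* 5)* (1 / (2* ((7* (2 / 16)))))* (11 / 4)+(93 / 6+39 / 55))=170.17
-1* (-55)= 55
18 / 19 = 0.95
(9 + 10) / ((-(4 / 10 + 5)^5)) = -59375 / 14348907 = -0.00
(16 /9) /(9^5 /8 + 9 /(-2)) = 128 /531117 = 0.00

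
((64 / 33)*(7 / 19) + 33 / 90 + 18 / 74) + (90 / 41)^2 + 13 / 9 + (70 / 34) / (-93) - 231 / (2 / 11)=-389331687234091 / 308275387695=-1262.93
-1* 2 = -2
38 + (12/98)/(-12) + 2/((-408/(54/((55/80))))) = 37.60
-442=-442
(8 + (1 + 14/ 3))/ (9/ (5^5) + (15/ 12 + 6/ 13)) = 6662500/ 835779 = 7.97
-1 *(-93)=93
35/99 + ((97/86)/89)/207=2054179/5809386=0.35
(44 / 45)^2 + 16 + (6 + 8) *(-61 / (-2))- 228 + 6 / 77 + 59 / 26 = 885012097 / 4054050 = 218.30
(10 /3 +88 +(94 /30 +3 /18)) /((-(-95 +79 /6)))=2839 /2455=1.16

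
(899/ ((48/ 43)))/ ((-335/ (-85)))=657169/ 3216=204.34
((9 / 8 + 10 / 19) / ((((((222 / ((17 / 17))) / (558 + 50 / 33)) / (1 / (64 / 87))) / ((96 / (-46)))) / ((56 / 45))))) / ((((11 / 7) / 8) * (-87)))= 227088736 / 264120615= 0.86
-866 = -866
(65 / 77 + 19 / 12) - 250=-228757 / 924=-247.57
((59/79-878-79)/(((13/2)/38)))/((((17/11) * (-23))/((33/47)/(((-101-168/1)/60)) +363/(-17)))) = -12694301048352/3752480329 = -3382.91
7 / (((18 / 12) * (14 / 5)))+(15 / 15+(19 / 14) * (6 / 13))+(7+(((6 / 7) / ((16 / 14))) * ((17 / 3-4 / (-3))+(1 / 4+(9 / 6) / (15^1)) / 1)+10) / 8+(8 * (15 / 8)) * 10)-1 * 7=27122153 / 174720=155.23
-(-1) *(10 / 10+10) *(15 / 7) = 165 / 7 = 23.57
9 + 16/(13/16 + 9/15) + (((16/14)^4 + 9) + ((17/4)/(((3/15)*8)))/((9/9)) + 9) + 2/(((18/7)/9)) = 431406245/8682016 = 49.69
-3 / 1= -3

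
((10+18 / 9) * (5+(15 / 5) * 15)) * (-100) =-60000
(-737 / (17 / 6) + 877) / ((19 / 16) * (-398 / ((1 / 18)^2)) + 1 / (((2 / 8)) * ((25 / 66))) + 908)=-524350 / 129380149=-0.00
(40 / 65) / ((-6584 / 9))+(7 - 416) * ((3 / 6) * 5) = -21879473 / 21398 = -1022.50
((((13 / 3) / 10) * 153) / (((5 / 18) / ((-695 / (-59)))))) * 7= 5805891 / 295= 19680.99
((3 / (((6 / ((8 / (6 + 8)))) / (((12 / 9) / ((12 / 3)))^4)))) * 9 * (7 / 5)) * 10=0.44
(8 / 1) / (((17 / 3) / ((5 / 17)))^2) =0.02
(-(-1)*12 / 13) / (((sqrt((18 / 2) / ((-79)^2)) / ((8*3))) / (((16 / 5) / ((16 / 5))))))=7584 / 13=583.38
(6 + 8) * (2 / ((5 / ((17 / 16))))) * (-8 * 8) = -380.80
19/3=6.33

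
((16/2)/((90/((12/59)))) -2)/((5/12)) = -7016/1475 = -4.76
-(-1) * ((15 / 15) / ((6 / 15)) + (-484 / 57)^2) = 74.60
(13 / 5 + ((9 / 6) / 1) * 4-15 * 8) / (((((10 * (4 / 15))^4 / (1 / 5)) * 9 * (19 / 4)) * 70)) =-5013 / 34048000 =-0.00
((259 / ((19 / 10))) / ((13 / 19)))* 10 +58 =26654 / 13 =2050.31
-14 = -14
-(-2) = 2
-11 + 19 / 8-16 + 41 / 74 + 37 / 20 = -32887 / 1480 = -22.22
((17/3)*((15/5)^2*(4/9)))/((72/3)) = 17/18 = 0.94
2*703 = 1406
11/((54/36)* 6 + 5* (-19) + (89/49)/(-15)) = -8085/63299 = -0.13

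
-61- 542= -603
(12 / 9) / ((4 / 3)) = 1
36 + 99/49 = 1863/49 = 38.02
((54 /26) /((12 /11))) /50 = 99 /2600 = 0.04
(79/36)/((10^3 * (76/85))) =1343/547200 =0.00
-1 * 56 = -56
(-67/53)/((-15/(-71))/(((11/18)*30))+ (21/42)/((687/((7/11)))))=-71897298/681739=-105.46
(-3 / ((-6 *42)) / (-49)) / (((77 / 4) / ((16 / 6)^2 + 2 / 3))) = -10 / 101871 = -0.00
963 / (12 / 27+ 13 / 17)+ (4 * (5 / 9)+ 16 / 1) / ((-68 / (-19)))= 22686982 / 28305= 801.52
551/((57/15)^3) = 3625/361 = 10.04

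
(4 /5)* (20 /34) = 8 /17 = 0.47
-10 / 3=-3.33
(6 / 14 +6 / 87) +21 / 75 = 3946 / 5075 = 0.78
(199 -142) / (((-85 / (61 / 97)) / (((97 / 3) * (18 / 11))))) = -20862 / 935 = -22.31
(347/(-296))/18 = -347/5328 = -0.07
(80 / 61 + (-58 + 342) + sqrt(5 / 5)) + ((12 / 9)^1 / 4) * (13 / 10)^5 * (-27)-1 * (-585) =5111160143 / 6100000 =837.90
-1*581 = -581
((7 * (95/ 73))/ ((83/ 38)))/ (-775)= -5054/ 939145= -0.01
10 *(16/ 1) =160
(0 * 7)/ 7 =0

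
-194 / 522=-97 / 261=-0.37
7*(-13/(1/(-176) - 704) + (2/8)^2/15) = 188447/1189488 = 0.16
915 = 915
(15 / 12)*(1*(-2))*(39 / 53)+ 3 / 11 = -1827 / 1166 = -1.57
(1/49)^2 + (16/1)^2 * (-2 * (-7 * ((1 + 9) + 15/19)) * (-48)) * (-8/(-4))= -3712269.47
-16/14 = -8/7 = -1.14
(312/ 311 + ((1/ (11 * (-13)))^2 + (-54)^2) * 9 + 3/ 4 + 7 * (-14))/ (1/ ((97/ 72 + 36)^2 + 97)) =5144069229255272729/ 131873474304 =39007611.32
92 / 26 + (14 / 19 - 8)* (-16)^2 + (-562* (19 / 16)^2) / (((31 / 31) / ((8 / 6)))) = -69061367 / 23712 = -2912.51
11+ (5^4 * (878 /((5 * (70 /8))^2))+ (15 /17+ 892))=991750 /833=1190.58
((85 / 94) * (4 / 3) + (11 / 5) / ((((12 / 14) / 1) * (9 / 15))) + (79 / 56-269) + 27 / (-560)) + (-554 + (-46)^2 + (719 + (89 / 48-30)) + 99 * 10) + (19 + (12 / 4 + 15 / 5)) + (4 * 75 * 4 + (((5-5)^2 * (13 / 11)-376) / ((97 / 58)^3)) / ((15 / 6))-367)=29391166095211 / 7721213580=3806.55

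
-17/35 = -0.49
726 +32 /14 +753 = 10369 /7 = 1481.29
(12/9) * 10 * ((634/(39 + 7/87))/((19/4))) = 73544/1615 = 45.54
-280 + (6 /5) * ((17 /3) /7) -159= -15331 /35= -438.03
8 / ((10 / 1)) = 4 / 5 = 0.80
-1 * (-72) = 72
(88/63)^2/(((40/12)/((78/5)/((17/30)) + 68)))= 898304/16065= 55.92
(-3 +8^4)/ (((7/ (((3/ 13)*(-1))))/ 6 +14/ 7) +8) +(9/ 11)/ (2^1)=1621629/ 1958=828.21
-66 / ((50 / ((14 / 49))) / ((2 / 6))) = -22 / 175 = -0.13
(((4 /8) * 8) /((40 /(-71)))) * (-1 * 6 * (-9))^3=-5589972 /5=-1117994.40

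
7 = 7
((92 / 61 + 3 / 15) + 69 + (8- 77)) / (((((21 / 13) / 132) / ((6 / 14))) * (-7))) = -894036 / 104615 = -8.55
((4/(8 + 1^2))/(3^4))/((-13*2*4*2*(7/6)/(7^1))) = -1/6318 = -0.00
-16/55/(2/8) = -64/55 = -1.16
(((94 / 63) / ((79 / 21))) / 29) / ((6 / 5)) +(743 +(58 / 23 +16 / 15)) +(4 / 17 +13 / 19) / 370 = 42314478971497 / 56676063870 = 746.60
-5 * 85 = -425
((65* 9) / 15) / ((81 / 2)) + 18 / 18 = 53 / 27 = 1.96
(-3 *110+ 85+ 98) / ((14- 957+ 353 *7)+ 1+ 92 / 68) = -833 / 8672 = -0.10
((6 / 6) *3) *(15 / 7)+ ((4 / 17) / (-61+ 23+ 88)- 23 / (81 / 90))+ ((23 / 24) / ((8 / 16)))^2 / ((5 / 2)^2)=-397009 / 21420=-18.53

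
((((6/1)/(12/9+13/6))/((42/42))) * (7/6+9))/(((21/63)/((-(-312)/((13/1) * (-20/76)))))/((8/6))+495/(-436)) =-24255552/1583855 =-15.31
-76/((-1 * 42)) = 38/21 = 1.81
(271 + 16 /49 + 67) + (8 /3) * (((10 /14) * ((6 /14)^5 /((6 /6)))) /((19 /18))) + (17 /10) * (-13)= 7069292869 /22353310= 316.25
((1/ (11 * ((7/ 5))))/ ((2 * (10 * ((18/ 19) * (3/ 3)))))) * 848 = 2014/ 693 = 2.91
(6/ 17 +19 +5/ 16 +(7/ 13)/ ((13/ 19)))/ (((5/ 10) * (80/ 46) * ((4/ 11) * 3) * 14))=237859721/ 154452480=1.54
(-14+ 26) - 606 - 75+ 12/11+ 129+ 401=-1517/11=-137.91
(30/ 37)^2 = 900/ 1369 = 0.66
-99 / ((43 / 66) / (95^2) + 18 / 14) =-412785450 / 5361151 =-77.00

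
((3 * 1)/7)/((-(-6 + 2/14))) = 3/41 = 0.07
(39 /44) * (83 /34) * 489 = 1582893 /1496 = 1058.08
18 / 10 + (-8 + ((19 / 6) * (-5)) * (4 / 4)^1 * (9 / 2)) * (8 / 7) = -3107 / 35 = -88.77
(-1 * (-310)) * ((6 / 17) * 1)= 1860 / 17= 109.41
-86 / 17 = -5.06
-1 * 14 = -14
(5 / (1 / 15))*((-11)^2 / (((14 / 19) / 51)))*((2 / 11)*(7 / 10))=159885 / 2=79942.50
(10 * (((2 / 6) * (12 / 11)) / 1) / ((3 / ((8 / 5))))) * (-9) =-192 / 11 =-17.45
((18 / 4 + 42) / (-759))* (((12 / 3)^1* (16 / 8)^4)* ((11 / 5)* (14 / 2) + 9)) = -121024 / 1265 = -95.67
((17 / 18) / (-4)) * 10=-85 / 36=-2.36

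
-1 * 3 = -3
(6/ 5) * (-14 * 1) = -84/ 5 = -16.80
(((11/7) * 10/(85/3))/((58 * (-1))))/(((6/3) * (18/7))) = -11/5916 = -0.00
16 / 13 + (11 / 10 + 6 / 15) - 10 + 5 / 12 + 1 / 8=-2099 / 312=-6.73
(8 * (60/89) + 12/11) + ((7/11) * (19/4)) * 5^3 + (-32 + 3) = 1391453/3916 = 355.33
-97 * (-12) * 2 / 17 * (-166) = -386448 / 17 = -22732.24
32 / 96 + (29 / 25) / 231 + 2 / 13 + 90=6793702 / 75075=90.49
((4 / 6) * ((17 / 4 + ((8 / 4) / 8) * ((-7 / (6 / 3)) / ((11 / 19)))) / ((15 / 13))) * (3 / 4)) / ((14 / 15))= 3133 / 2464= 1.27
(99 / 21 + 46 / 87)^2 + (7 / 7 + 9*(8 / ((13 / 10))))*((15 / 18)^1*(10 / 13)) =3988461856 / 62678889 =63.63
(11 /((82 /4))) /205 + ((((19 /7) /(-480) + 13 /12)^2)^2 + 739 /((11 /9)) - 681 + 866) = 23014539002892523291 /29095946485760000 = 790.99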